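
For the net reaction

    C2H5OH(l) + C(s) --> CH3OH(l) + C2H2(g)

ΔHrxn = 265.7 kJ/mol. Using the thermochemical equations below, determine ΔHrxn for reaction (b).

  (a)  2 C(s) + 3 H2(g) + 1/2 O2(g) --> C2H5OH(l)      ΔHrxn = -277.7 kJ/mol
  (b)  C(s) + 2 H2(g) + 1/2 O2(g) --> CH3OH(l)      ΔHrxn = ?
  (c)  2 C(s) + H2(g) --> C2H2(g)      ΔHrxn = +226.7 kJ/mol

(a) reversed: +277.7 kJ/mol
(b) as written: contributes x
(c) as written: +226.7 kJ/mol
+265.7 = (+277.7) + (+226.7) + x
x = (+265.7 − (+504.4)) / (1) = -238.7 kJ/mol

ΔHrxn = -238.7 kJ/mol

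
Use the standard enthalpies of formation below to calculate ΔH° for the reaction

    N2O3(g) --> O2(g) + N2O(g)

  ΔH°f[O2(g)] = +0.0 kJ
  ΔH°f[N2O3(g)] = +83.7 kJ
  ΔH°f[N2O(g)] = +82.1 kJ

ΔH° = -1.6 kJ

ΔH°rxn = Σ nΔHf°(products) − Σ nΔHf°(reactants).
Products: 1·(+0.0) + 1·(+82.1) = +82.1
Reactants: 1·(+83.7) = +83.7
ΔH° = (+82.1) − (+83.7) = -1.6 kJ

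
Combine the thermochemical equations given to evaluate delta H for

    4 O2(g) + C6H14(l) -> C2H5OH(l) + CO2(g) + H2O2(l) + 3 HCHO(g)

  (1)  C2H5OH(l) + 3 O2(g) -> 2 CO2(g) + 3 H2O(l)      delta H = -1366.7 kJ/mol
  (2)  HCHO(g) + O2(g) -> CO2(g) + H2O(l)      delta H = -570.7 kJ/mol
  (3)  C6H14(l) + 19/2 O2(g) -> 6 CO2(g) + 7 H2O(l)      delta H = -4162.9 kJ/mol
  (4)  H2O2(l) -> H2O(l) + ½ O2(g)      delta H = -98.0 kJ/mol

delta H = -986.1 kJ/mol

(1) reversed (C2H5OH(l) must end up as a product): +1366.7 kJ/mol
(2) reversed and × 3 (HCHO(g) must end up as a product; ×3 to match 3 HCHO(g) in the target): (-3)·(-570.7) = +1712.1 kJ/mol
(3) as written (C6H14(l) already on the reactant side): -4162.9 kJ/mol
(4) reversed (reverse to put H2O2(l) on the product side): +98.0 kJ/mol
Summing the manipulated equations, delta H = (-1)·(-1366.7) + (-3)·(-570.7) + (1)·(-4162.9) + (-1)·(-98.0) = -986.1 kJ/mol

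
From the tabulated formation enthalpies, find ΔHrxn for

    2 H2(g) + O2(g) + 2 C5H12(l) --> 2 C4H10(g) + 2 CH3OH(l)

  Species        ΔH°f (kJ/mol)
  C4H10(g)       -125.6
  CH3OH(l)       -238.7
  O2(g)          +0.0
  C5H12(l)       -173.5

Products: 2·(-125.6) + 2·(-238.7) = -728.6
Reactants: 2·(+0.0) + 1·(+0.0) + 2·(-173.5) = -347.0
ΔHrxn = (-728.6) − (-347.0) = -381.6 kJ/mol

ΔHrxn = -381.6 kJ/mol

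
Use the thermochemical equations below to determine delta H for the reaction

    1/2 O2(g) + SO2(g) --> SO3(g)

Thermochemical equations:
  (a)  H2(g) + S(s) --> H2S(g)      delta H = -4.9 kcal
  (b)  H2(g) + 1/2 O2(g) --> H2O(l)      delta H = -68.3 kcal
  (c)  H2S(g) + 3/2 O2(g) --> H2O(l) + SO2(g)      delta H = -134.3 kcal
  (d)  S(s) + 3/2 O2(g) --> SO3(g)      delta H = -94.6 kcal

(a) reversed: +4.9 kcal
(b) as written: -68.3 kcal
(c) reversed (reverse to put SO2(g) on the reactant side): +134.3 kcal
(d) as written (SO3(g) already on the product side): -94.6 kcal
Combining the equations, delta H = (+4.9) + (-68.3) + (+134.3) + (-94.6) = -23.7 kcal

delta H = -23.7 kcal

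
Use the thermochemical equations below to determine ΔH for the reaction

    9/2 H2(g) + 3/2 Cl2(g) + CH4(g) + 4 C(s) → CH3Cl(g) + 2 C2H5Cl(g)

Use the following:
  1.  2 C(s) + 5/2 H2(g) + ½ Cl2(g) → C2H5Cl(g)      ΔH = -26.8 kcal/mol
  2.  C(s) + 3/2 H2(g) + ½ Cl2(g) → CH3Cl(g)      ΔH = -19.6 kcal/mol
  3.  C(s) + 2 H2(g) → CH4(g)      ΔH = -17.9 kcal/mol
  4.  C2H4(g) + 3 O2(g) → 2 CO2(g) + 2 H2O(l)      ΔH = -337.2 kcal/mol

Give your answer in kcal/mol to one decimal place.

ΔH = -55.3 kcal/mol

eq. 1 × 2 (scale by 2 for the 2 C2H5Cl(g)): (2)·(-26.8) = -53.6 kcal/mol
eq. 2 as written (CH3Cl(g) already on the product side): -19.6 kcal/mol
eq. 3 reversed (reverse to put CH4(g) on the reactant side): +17.9 kcal/mol
eq. 4: not needed (C2H4(g) appears nowhere else).
ΔH = (-53.6) + (-19.6) + (+17.9) = -55.3 kcal/mol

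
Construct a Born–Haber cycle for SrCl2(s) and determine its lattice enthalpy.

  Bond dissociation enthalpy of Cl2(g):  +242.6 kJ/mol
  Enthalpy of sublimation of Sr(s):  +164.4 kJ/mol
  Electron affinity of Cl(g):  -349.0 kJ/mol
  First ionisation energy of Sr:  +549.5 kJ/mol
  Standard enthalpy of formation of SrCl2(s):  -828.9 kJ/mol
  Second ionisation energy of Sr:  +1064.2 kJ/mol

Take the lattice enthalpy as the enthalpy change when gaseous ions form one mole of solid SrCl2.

U = -2151.6 kJ/mol

ΔHf° = 1·ΔHsub + 1·(ΣIE) + 1·D(Cl2) + 2·EA + U
-828.9 = 1·(+164.4) + 1·(+1613.7) + 1·(+242.6) + 2·(-349.0) + U
U = -828.9 − (+1322.7) = -2151.6 kJ/mol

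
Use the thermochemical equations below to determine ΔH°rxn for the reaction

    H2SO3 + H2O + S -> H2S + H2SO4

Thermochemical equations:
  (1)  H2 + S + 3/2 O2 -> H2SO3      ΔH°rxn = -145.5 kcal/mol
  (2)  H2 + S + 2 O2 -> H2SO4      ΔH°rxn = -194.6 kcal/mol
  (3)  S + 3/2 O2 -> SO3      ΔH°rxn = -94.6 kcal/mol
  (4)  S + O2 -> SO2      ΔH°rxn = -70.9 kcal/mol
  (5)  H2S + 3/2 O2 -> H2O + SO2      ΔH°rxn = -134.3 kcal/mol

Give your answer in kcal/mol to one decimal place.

ΔH°rxn = 14.3 kcal/mol

(1) reversed: +145.5 kcal/mol
(2) as written: -194.6 kcal/mol
(3): not needed.
(4) as written: -70.9 kcal/mol
(5) reversed: +134.3 kcal/mol
ΔH°rxn = (-1)·(-145.5) + (1)·(-194.6) + (1)·(-70.9) + (-1)·(-134.3) = 14.3 kcal/mol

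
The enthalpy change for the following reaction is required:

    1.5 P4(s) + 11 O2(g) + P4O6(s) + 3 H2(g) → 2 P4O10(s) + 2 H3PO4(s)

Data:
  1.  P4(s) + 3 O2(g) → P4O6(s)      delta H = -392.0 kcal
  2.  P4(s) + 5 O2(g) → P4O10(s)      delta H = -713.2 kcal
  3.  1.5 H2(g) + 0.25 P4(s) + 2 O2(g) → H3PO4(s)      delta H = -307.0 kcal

eq. 1 reversed (reverse to put P4O6(s) on the reactant side): +392.0 kcal
eq. 2 × 2 (×2 to match 2 P4O10(s) in the target): (2)·(-713.2) = -1426.4 kcal
eq. 3 × 2 (scale by 2 for the 2 H3PO4(s)): (2)·(-307.0) = -614.0 kcal
delta H = (+392.0) + (-1426.4) + (-614.0) = -1648.4 kcal

delta H = -1648.4 kcal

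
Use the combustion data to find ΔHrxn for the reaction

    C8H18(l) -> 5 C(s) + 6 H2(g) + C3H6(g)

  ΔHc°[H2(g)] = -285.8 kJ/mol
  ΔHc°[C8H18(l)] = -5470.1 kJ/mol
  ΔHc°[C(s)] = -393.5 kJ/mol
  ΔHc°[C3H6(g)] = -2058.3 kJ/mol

With combustion enthalpies, reactants minus products:
= [1·(-5470.1)] − [5·(-393.5) + 6·(-285.8) + 1·(-2058.3)]
= 270.5 kJ/mol

ΔHrxn = 270.5 kJ/mol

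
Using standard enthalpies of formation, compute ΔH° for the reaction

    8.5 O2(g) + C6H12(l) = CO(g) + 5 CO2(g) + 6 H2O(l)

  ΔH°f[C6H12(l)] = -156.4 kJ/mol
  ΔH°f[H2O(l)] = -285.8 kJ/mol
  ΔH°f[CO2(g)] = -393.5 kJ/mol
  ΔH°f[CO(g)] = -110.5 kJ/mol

ΔH° = -3636.4 kJ/mol

Products: 1·(-110.5) + 5·(-393.5) + 6·(-285.8) = -3792.8
Reactants: 17/2·(+0.0) + 1·(-156.4) = -156.4
ΔH° = (-3792.8) − (-156.4) = -3636.4 kJ/mol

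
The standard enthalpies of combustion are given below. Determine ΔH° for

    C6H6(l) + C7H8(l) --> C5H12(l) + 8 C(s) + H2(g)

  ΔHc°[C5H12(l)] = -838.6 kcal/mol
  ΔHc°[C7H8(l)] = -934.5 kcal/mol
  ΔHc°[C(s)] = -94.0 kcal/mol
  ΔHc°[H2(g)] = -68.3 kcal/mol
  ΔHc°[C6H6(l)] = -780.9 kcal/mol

ΔH° = -56.5 kcal/mol

Using ΔH = Σ nΔHc°(reactants) − Σ nΔHc°(products):
= [1·(-780.9) + 1·(-934.5)] − [1·(-838.6) + 8·(-94.0) + 1·(-68.3)]
= -56.5 kcal/mol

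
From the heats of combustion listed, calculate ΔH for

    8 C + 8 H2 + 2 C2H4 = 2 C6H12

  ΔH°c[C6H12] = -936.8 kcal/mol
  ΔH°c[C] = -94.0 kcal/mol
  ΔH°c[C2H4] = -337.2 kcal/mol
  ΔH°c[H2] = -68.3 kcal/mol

With combustion enthalpies, reactants minus products:
= [8·(-94.0) + 8·(-68.3) + 2·(-337.2)] − [2·(-936.8)]
= -99.2 kcal/mol

ΔH = -99.2 kcal/mol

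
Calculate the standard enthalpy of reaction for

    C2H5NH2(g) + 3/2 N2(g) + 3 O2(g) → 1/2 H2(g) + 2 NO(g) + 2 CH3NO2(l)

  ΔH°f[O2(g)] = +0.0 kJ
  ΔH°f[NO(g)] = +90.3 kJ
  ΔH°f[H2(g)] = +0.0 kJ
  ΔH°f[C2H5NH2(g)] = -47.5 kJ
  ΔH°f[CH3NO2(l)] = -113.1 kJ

ΔH° = 1.9 kJ

Products: 1/2·(+0.0) + 2·(+90.3) + 2·(-113.1) = -45.6
Reactants: 1·(-47.5) + 3/2·(+0.0) + 3·(+0.0) = -47.5
ΔH° = (-45.6) − (-47.5) = 1.9 kJ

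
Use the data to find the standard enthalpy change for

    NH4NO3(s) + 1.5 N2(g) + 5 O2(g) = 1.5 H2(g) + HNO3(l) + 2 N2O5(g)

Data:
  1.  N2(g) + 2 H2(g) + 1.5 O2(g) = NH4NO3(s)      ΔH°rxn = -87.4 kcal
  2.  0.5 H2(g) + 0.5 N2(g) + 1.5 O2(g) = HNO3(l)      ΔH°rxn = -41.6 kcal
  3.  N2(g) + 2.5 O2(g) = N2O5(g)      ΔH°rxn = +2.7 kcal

eq. 1 reversed (reverse to put NH4NO3(s) on the reactant side): +87.4 kcal
eq. 2 as written (HNO3(l) already on the product side): -41.6 kcal
eq. 3 × 2 (×2 to match 2 N2O5(g) in the target): (2)·(+2.7) = +5.4 kcal
ΔH°rxn = (-1)·(-87.4) + (1)·(-41.6) + (2)·(+2.7) = 51.2 kcal

ΔH°rxn = 51.2 kcal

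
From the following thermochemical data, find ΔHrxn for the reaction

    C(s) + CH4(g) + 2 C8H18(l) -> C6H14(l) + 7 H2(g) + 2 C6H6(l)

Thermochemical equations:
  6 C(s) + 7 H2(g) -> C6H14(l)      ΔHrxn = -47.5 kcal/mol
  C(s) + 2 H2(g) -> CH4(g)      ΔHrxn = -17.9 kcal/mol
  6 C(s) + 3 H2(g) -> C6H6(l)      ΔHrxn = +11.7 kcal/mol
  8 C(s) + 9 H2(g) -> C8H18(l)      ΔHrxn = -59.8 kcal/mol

ΔHrxn = 113.4 kcal/mol

equation 1 as written (C6H14(l) already on the product side): -47.5 kcal/mol
equation 2 reversed (reverse to put CH4(g) on the reactant side): +17.9 kcal/mol
equation 3 × 2 (×2 to match 2 C6H6(l) in the target): (2)·(+11.7) = +23.4 kcal/mol
equation 4 reversed and × 2 (C8H18(l) must end up as a reactant; scale by 2 for the 2 C8H18(l)): (-2)·(-59.8) = +119.6 kcal/mol
By Hess's law, ΔHrxn = (1)·(-47.5) + (-1)·(-17.9) + (2)·(+11.7) + (-2)·(-59.8) = 113.4 kcal/mol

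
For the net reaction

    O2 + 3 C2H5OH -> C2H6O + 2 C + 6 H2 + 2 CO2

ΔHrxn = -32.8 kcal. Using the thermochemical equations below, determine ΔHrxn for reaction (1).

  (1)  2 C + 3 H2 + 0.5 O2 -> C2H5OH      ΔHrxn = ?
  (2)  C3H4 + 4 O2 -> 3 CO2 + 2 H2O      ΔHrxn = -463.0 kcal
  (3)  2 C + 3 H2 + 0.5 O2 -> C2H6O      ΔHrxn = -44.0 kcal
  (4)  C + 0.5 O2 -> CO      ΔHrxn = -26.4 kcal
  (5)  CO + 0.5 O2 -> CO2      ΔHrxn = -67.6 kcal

(1) reversed and × 3: contributes −3·x
(2): not needed.
(3) as written: -44.0 kcal
(4) × 2: (2)·(-26.4) = -52.8 kcal
(5) × 2: (2)·(-67.6) = -135.2 kcal
-32.8 = (-44.0) + (-52.8) + (-135.2) − 3·x
x = (-32.8 − (-232.0)) / (-3) = -66.4 kcal

ΔHrxn = -66.4 kcal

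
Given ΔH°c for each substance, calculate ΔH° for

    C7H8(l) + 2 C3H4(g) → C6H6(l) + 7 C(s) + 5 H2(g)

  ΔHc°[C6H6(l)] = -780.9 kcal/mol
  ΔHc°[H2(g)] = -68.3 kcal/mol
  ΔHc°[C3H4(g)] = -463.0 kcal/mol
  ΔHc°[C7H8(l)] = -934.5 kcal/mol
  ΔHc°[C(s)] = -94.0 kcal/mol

ΔH° = -80.1 kcal/mol

With combustion enthalpies, reactants minus products:
= [1·(-934.5) + 2·(-463.0)] − [1·(-780.9) + 7·(-94.0) + 5·(-68.3)]
= -80.1 kcal/mol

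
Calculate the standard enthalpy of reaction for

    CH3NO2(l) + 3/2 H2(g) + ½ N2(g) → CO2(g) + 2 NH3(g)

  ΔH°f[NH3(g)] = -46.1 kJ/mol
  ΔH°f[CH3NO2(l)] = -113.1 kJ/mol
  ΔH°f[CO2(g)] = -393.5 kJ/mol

Products: 1·(-393.5) + 2·(-46.1) = -485.7
Reactants: 1·(-113.1) + 3/2·(+0.0) + 1/2·(+0.0) = -113.1
ΔHrxn = (-485.7) − (-113.1) = -372.6 kJ/mol

ΔHrxn = -372.6 kJ/mol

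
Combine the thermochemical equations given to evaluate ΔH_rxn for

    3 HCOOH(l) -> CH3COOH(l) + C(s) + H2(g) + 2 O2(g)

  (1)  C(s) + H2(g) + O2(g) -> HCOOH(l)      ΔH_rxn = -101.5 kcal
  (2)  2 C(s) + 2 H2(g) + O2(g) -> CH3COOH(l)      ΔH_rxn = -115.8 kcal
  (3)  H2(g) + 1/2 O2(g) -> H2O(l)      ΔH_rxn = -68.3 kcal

ΔH_rxn = 188.7 kcal

(1) reversed and × 3 (reverse to put HCOOH(l) on the reactant side; scale by 3 for the 3 HCOOH(l)): (-3)·(-101.5) = +304.5 kcal
(2) as written (CH3COOH(l) already on the product side): -115.8 kcal
(3): not needed (H2O(l) appears nowhere else).
Summing the manipulated equations, ΔH_rxn = (+304.5) + (-115.8) = 188.7 kcal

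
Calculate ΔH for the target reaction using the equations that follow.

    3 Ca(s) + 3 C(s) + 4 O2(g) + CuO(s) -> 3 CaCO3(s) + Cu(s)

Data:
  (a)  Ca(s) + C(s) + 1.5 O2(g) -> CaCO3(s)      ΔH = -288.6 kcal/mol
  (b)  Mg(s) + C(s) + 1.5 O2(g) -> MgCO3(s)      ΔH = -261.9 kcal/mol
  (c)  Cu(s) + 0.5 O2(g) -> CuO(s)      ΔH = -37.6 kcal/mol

ΔH = -828.2 kcal/mol

(a) × 3 (scale by 3 for the 3 CaCO3(s)): (3)·(-288.6) = -865.8 kcal/mol
(b): not needed (Mg(s) appears nowhere else).
(c) reversed (CuO(s) must end up as a reactant): +37.6 kcal/mol
By Hess's law, ΔH = (3)·(-288.6) + (-1)·(-37.6) = -828.2 kcal/mol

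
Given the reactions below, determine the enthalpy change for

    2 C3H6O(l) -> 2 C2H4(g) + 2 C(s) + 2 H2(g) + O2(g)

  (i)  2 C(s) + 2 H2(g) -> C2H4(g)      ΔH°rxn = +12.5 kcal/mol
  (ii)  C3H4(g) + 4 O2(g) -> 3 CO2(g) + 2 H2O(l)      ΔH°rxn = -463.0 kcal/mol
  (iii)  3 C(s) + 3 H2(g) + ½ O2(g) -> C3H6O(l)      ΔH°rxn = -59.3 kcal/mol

ΔH°rxn = 143.6 kcal/mol

(i) × 2 (scale by 2 for the 2 C2H4(g)): (2)·(+12.5) = +25.0 kcal/mol
(ii): not needed (CO2(g) appears nowhere else).
(iii) reversed and × 2 (C3H6O(l) must end up as a reactant; scale by 2 for the 2 C3H6O(l)): (-2)·(-59.3) = +118.6 kcal/mol
Combining the equations, ΔH°rxn = (+25.0) + (+118.6) = 143.6 kcal/mol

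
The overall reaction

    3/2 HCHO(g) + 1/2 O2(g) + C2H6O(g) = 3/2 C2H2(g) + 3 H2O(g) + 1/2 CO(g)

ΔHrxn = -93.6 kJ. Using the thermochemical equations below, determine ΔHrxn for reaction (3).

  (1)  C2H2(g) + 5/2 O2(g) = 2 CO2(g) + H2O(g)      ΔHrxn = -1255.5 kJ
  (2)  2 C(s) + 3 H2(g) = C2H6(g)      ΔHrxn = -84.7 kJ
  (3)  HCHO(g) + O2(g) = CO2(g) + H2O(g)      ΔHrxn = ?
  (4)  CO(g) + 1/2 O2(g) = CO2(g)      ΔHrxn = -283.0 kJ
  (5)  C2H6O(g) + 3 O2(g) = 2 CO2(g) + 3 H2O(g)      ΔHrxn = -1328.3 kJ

(1) reversed and × 3/2: (-3/2)·(-1255.5) = +1883.25 kJ
(2): not needed.
(3) × 3/2: contributes 3/2·x
(4) reversed and × 1/2: (-1/2)·(-283.0) = +141.5 kJ
(5) as written: -1328.3 kJ
-93.6 = (+1883.25) + (+141.5) + (-1328.3) + 3/2·x
x = (-93.6 − (+696.45)) / (3/2) = -526.7 kJ

ΔHrxn = -526.7 kJ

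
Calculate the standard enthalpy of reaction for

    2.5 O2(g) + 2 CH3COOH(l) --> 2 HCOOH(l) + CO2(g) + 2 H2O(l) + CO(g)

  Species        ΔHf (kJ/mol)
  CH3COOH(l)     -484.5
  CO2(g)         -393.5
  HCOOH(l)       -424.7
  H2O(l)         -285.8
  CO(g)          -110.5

Products: 2·(-424.7) + 1·(-393.5) + 2·(-285.8) + 1·(-110.5) = -1925.0
Reactants: 5/2·(+0.0) + 2·(-484.5) = -969.0
ΔH° = (-1925.0) − (-969.0) = -956.0 kJ/mol

ΔH° = -956.0 kJ/mol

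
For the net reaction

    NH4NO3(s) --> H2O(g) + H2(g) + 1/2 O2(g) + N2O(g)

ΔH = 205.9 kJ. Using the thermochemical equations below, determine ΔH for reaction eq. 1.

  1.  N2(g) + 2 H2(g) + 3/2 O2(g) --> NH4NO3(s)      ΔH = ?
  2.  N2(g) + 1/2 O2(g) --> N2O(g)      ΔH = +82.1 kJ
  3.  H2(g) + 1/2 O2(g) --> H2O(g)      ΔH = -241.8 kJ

ΔH = -365.6 kJ

eq. 1 reversed: contributes −x
eq. 2 as written: +82.1 kJ
eq. 3 as written: -241.8 kJ
+205.9 = (+82.1) + (-241.8) − x
x = (+205.9 − (-159.7)) / (-1) = -365.6 kJ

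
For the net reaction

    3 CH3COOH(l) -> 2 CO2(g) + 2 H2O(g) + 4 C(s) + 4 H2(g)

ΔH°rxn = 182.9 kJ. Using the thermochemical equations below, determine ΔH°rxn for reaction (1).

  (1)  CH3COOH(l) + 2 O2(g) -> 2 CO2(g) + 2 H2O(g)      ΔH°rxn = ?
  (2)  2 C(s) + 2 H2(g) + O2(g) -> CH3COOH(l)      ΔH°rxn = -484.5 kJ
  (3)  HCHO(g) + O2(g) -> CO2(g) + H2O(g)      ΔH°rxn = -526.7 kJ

(1) as written: contributes x
(2) reversed and × 2: (-2)·(-484.5) = +969.0 kJ
(3): not needed.
+182.9 = (+969.0) + x
x = (+182.9 − (+969.0)) / (1) = -786.1 kJ

ΔH°rxn = -786.1 kJ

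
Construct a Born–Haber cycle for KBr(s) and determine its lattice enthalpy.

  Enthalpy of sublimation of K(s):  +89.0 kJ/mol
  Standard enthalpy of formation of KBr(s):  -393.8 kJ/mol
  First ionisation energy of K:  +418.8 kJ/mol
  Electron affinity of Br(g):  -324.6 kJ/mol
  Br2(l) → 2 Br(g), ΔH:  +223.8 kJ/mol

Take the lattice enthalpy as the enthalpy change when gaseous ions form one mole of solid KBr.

U = -688.9 kJ/mol

ΔHf° = 1·ΔHsub + 1·(ΣIE) + 1/2·D(Br2) + 1·EA + U
-393.8 = 1·(+89.0) + 1·(+418.8) + 1/2·(+223.8) + 1·(-324.6) + U
U = -393.8 − (+295.1) = -688.9 kJ/mol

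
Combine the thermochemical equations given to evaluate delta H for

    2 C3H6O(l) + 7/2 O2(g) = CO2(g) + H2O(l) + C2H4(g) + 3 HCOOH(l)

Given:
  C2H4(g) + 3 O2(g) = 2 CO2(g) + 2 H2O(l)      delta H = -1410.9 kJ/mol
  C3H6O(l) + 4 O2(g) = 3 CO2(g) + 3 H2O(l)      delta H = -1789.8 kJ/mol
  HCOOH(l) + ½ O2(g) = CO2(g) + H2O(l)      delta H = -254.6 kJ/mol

equation 1 reversed (reverse to put C2H4(g) on the product side): +1410.9 kJ/mol
equation 2 × 2 (×2 to match 2 C3H6O(l) in the target): (2)·(-1789.8) = -3579.6 kJ/mol
equation 3 reversed and × 3 (HCOOH(l) must end up as a product; ×3 to match 3 HCOOH(l) in the target): (-3)·(-254.6) = +763.8 kJ/mol
Summing the manipulated equations, delta H = (+1410.9) + (-3579.6) + (+763.8) = -1404.9 kJ/mol

delta H = -1404.9 kJ/mol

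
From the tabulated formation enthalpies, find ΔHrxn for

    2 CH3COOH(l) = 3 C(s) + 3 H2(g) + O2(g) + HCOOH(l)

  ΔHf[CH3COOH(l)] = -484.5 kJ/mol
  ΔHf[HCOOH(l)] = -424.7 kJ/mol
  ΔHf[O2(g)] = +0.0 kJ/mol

ΔH°rxn = Σ nΔHf°(products) − Σ nΔHf°(reactants).
Products: 3·(+0.0) + 3·(+0.0) + 1·(+0.0) + 1·(-424.7) = -424.7
Reactants: 2·(-484.5) = -969.0
ΔHrxn = (-424.7) − (-969.0) = 544.3 kJ/mol

ΔHrxn = 544.3 kJ/mol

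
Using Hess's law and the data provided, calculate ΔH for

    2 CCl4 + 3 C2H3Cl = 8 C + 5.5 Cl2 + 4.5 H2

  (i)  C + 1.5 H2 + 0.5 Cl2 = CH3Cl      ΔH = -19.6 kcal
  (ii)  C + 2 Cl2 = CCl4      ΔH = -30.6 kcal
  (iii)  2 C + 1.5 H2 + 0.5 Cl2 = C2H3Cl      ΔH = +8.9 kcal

ΔH = 34.5 kcal

(i): not needed (CH3Cl appears nowhere else).
(ii) reversed and × 2 (reverse to put CCl4 on the reactant side; scale by 2 for the 2 CCl4): (-2)·(-30.6) = +61.2 kcal
(iii) reversed and × 3 (C2H3Cl must end up as a reactant; scale by 3 for the 3 C2H3Cl): (-3)·(+8.9) = -26.7 kcal
ΔH = (-2)·(-30.6) + (-3)·(+8.9) = 34.5 kcal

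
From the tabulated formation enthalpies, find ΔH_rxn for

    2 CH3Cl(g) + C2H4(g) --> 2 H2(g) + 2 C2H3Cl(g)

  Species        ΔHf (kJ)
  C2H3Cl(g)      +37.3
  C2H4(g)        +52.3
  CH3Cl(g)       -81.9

ΔH_rxn = 186.1 kJ

Products: 2·(+0.0) + 2·(+37.3) = +74.6
Reactants: 2·(-81.9) + 1·(+52.3) = -111.5
ΔH_rxn = (+74.6) − (-111.5) = 186.1 kJ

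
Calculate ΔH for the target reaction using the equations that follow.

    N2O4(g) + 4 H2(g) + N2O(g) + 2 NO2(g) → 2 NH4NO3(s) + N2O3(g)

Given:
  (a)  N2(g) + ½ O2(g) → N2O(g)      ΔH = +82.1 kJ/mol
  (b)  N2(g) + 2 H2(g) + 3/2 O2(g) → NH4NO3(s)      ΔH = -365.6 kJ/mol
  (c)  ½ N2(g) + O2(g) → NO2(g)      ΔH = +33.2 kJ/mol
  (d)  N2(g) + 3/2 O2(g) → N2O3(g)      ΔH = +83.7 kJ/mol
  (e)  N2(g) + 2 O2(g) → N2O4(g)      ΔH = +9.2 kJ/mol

(a) reversed (N2O(g) must end up as a reactant): -82.1 kJ/mol
(b) × 2 (scale by 2 for the 2 NH4NO3(s)): (2)·(-365.6) = -731.2 kJ/mol
(c) reversed and × 2 (NO2(g) must end up as a reactant; scale by 2 for the 2 NO2(g)): (-2)·(+33.2) = -66.4 kJ/mol
(d) as written (N2O3(g) already on the product side): +83.7 kJ/mol
(e) reversed (N2O4(g) must end up as a reactant): -9.2 kJ/mol
Summing the manipulated equations, ΔH = (-82.1) + (-731.2) + (-66.4) + (+83.7) + (-9.2) = -805.2 kJ/mol

ΔH = -805.2 kJ/mol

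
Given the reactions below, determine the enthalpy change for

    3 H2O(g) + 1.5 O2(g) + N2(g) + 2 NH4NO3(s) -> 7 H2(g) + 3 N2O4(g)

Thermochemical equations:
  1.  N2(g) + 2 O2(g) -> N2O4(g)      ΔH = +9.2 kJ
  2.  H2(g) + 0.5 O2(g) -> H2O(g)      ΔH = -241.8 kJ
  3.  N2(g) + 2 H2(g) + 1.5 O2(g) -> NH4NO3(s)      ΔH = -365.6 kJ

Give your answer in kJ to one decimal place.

eq. 1 × 3 (×3 to match 3 N2O4(g) in the target): (3)·(+9.2) = +27.6 kJ
eq. 2 reversed and × 3 (reverse to put H2O(g) on the reactant side; scale by 3 for the 3 H2O(g)): (-3)·(-241.8) = +725.4 kJ
eq. 3 reversed and × 2 (reverse to put NH4NO3(s) on the reactant side; ×2 to match 2 NH4NO3(s) in the target): (-2)·(-365.6) = +731.2 kJ
Since enthalpy is a state function, ΔH = (3)·(+9.2) + (-3)·(-241.8) + (-2)·(-365.6) = 1484.2 kJ

ΔH = 1484.2 kJ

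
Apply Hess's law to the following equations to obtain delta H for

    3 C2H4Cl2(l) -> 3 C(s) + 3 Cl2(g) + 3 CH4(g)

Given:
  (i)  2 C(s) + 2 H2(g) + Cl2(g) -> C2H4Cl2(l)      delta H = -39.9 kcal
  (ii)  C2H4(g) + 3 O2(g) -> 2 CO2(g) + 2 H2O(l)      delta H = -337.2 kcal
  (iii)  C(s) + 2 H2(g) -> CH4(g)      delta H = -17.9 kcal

delta H = 66.0 kcal

(i) reversed and × 3: (-3)·(-39.9) = +119.7 kcal
(ii): not needed.
(iii) × 3: (3)·(-17.9) = -53.7 kcal
Combining the equations, delta H = (+119.7) + (-53.7) = 66.0 kcal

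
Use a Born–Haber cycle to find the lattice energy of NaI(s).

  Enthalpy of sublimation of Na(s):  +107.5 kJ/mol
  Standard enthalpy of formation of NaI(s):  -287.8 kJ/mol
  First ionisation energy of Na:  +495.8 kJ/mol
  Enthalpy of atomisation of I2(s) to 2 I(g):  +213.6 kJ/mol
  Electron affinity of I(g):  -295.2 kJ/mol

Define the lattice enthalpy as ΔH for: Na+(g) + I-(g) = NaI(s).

U = -702.7 kJ/mol

ΔHf° = 1·ΔHsub + 1·(ΣIE) + 1/2·D(I2) + 1·EA + U
-287.8 = 1·(+107.5) + 1·(+495.8) + 1/2·(+213.6) + 1·(-295.2) + U
U = -287.8 − (+414.9) = -702.7 kJ/mol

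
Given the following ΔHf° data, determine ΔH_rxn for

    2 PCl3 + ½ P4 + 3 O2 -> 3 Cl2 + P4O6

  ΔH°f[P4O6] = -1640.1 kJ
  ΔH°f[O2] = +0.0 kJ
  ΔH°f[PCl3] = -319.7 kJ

ΔH_rxn = -1000.7 kJ

Products: 3·(+0.0) + 1·(-1640.1) = -1640.1
Reactants: 2·(-319.7) + 1/2·(+0.0) + 3·(+0.0) = -639.4
ΔH_rxn = (-1640.1) − (-639.4) = -1000.7 kJ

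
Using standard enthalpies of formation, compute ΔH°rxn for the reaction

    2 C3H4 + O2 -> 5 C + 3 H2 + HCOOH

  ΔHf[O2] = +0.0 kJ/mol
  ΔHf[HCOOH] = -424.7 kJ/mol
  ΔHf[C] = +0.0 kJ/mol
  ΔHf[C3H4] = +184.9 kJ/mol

ΔH°rxn = -794.5 kJ/mol

ΔH°rxn = Σ nΔHf°(products) − Σ nΔHf°(reactants).
Products: 5·(+0.0) + 3·(+0.0) + 1·(-424.7) = -424.7
Reactants: 2·(+184.9) + 1·(+0.0) = +369.8
ΔH°rxn = (-424.7) − (+369.8) = -794.5 kJ/mol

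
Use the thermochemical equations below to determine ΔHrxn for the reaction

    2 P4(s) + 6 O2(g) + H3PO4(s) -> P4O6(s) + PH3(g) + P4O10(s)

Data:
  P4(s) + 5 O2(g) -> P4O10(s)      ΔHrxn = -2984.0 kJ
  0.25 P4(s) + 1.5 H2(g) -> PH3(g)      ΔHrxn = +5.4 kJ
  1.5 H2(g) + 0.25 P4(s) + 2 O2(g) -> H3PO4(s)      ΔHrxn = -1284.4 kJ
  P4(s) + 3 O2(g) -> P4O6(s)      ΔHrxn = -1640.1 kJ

ΔHrxn = -3334.3 kJ

equation 1 as written (P4O10(s) already on the product side): -2984.0 kJ
equation 2 as written (PH3(g) already on the product side): +5.4 kJ
equation 3 reversed (reverse to put H3PO4(s) on the reactant side): +1284.4 kJ
equation 4 as written (P4O6(s) already on the product side): -1640.1 kJ
Combining the equations, ΔHrxn = (-2984.0) + (+5.4) + (+1284.4) + (-1640.1) = -3334.3 kJ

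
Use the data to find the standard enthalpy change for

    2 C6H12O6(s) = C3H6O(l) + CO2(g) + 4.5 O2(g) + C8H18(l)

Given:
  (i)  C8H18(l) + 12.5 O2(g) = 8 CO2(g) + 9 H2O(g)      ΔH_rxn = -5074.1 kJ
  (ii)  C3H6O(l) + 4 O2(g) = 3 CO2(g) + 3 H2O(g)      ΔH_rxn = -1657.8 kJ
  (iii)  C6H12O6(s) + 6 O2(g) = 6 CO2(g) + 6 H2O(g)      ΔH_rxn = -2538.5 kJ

ΔH_rxn = 1654.9 kJ

(i) reversed (reverse to put C8H18(l) on the product side): +5074.1 kJ
(ii) reversed (C3H6O(l) must end up as a product): +1657.8 kJ
(iii) × 2 (scale by 2 for the 2 C6H12O6(s)): (2)·(-2538.5) = -5077.0 kJ
Summing the manipulated equations, ΔH_rxn = (-1)·(-5074.1) + (-1)·(-1657.8) + (2)·(-2538.5) = 1654.9 kJ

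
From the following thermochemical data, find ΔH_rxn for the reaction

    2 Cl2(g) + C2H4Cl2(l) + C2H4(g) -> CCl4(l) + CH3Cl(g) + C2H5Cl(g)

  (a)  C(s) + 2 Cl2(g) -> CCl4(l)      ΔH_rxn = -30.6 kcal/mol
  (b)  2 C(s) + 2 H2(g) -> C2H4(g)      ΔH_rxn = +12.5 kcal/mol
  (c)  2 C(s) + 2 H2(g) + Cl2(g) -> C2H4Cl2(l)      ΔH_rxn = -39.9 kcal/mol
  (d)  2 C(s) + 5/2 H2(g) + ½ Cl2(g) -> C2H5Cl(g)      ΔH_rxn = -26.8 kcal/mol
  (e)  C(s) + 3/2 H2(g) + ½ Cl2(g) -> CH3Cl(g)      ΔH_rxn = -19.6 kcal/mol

(a) as written (CCl4(l) already on the product side): -30.6 kcal/mol
(b) reversed (reverse to put C2H4(g) on the reactant side): -12.5 kcal/mol
(c) reversed (C2H4Cl2(l) must end up as a reactant): +39.9 kcal/mol
(d) as written (C2H5Cl(g) already on the product side): -26.8 kcal/mol
(e) as written (CH3Cl(g) already on the product side): -19.6 kcal/mol
ΔH_rxn = (-30.6) + (-12.5) + (+39.9) + (-26.8) + (-19.6) = -49.6 kcal/mol

ΔH_rxn = -49.6 kcal/mol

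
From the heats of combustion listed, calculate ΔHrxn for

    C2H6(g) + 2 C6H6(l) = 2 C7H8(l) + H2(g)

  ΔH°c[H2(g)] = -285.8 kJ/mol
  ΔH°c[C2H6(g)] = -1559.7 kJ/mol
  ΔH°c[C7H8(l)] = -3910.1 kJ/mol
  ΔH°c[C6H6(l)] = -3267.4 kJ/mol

ΔHrxn = 11.5 kJ/mol

With combustion enthalpies, reactants minus products:
= [1·(-1559.7) + 2·(-3267.4)] − [2·(-3910.1) + 1·(-285.8)]
= 11.5 kJ/mol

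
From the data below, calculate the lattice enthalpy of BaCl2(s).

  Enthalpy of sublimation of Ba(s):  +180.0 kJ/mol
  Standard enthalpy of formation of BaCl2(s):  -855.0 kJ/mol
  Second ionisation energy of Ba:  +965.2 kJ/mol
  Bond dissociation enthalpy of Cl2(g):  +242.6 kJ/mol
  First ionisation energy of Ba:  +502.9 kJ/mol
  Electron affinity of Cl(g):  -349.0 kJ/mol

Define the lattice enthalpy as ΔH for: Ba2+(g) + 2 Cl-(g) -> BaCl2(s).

ΔHf° = 1·ΔHsub + 1·(ΣIE) + 1·D(Cl2) + 2·EA + U
-855.0 = 1·(+180.0) + 1·(+1468.1) + 1·(+242.6) + 2·(-349.0) + U
U = -855.0 − (+1192.7) = -2047.7 kJ/mol

U = -2047.7 kJ/mol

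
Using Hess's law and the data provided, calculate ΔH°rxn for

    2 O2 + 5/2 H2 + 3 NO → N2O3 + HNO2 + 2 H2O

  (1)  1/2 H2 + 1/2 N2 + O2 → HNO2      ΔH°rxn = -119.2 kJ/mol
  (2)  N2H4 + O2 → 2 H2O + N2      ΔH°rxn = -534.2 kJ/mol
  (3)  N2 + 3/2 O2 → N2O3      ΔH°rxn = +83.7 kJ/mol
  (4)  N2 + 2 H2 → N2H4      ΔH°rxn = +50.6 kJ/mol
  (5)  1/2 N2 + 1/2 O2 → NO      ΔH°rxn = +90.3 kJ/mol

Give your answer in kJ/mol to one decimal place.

(1) as written: -119.2 kJ/mol
(2) as written: -534.2 kJ/mol
(3) as written: +83.7 kJ/mol
(4) as written: +50.6 kJ/mol
(5) reversed and × 3: (-3)·(+90.3) = -270.9 kJ/mol
Summing the manipulated equations, ΔH°rxn = (1)·(-119.2) + (1)·(-534.2) + (1)·(+83.7) + (1)·(+50.6) + (-3)·(+90.3) = -790.0 kJ/mol

ΔH°rxn = -790.0 kJ/mol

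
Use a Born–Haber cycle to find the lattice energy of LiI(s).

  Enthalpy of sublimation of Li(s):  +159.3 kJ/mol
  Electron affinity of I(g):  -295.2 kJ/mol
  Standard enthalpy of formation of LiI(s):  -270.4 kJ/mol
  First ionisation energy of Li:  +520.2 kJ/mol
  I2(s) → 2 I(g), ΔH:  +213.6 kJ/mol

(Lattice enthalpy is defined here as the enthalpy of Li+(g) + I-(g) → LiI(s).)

ΔHf° = 1·ΔHsub + 1·(ΣIE) + 1/2·D(I2) + 1·EA + U
-270.4 = 1·(+159.3) + 1·(+520.2) + 1/2·(+213.6) + 1·(-295.2) + U
U = -270.4 − (+491.1) = -761.5 kJ/mol

U = -761.5 kJ/mol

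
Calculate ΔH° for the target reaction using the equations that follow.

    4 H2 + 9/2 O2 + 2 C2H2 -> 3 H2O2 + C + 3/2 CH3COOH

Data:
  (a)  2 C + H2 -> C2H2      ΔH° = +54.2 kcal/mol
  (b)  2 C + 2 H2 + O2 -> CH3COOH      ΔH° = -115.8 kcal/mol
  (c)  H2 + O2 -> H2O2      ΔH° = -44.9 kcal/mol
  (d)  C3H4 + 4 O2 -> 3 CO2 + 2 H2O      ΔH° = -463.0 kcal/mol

ΔH° = -416.8 kcal/mol

(a) reversed and × 2 (reverse to put C2H2 on the reactant side; scale by 2 for the 2 C2H2): (-2)·(+54.2) = -108.4 kcal/mol
(b) × 3/2 (×3/2 to match 3/2 CH3COOH in the target): (3/2)·(-115.8) = -173.7 kcal/mol
(c) × 3 (scale by 3 for the 3 H2O2): (3)·(-44.9) = -134.7 kcal/mol
(d): not needed (CO2 appears nowhere else).
ΔH° = (-2)·(+54.2) + (3/2)·(-115.8) + (3)·(-44.9) = -416.8 kcal/mol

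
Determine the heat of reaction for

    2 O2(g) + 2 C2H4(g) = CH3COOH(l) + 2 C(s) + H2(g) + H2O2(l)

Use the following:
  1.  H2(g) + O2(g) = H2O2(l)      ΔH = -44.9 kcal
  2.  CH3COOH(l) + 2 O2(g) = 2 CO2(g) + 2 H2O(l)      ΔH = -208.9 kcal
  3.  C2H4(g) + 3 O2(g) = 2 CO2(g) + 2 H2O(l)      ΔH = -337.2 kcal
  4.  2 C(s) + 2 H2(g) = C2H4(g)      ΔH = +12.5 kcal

ΔH = -185.7 kcal

eq. 1 as written (H2O2(l) already on the product side): -44.9 kcal
eq. 2 reversed (CH3COOH(l) must end up as a product): +208.9 kcal
eq. 3 as written: -337.2 kcal
eq. 4 reversed (C(s) must end up as a product): -12.5 kcal
Combining the equations, ΔH = (-44.9) + (+208.9) + (-337.2) + (-12.5) = -185.7 kcal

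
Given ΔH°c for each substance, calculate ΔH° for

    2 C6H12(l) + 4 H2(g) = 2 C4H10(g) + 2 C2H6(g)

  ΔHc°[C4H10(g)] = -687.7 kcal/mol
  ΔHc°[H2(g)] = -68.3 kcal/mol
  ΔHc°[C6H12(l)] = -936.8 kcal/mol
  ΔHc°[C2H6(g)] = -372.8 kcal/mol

ΔH° = -25.8 kcal/mol

With combustion enthalpies, reactants minus products:
= [2·(-936.8) + 4·(-68.3)] − [2·(-687.7) + 2·(-372.8)]
= -25.8 kcal/mol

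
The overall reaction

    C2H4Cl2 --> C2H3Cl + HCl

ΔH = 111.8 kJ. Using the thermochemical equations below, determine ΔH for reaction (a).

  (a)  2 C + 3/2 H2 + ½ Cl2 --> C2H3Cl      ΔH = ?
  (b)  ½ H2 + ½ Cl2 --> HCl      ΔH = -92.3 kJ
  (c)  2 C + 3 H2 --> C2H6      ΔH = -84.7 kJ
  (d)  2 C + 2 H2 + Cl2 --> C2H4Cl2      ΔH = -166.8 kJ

ΔH = 37.3 kJ

(a) as written: contributes x
(b) as written: -92.3 kJ
(c): not needed.
(d) reversed: +166.8 kJ
+111.8 = (-92.3) + (+166.8) + x
x = (+111.8 − (+74.5)) / (1) = 37.3 kJ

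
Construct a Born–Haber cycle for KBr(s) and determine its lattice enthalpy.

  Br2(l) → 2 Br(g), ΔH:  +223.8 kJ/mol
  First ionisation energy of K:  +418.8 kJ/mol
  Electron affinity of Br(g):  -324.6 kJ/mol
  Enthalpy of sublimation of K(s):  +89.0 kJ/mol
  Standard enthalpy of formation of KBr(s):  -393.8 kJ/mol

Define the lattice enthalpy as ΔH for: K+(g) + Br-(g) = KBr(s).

U = -688.9 kJ/mol

ΔHf° = 1·ΔHsub + 1·(ΣIE) + 1/2·D(Br2) + 1·EA + U
-393.8 = 1·(+89.0) + 1·(+418.8) + 1/2·(+223.8) + 1·(-324.6) + U
U = -393.8 − (+295.1) = -688.9 kJ/mol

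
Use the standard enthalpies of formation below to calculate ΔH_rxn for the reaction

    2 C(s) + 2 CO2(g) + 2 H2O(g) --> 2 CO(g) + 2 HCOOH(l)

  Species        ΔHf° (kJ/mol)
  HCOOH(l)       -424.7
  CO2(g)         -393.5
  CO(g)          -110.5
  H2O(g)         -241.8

Products: 2·(-110.5) + 2·(-424.7) = -1070.4
Reactants: 2·(+0.0) + 2·(-393.5) + 2·(-241.8) = -1270.6
ΔH_rxn = (-1070.4) − (-1270.6) = 200.2 kJ/mol

ΔH_rxn = 200.2 kJ/mol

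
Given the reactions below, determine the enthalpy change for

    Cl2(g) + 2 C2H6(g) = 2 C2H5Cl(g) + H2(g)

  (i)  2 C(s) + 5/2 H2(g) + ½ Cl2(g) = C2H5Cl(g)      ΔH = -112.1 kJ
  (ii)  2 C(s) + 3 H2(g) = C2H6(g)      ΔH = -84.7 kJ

(i) × 2 (scale by 2 for the 2 C2H5Cl(g)): (2)·(-112.1) = -224.2 kJ
(ii) reversed and × 2 (C2H6(g) must end up as a reactant; ×2 to match 2 C2H6(g) in the target): (-2)·(-84.7) = +169.4 kJ
Combining the equations, ΔH = (-224.2) + (+169.4) = -54.8 kJ

ΔH = -54.8 kJ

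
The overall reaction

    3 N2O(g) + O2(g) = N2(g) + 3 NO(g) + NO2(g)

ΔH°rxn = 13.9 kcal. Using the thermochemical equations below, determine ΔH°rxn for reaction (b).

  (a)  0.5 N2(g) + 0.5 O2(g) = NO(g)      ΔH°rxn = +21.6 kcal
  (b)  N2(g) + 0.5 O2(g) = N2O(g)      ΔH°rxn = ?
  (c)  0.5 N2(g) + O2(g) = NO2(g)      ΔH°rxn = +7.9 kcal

(a) × 3 (scale by 3 for the 3 NO(g)): (3)·(+21.6) = +64.8 kcal
(b) reversed and × 3 (reverse to put N2O(g) on the reactant side; ×3 to match 3 N2O(g) in the target): contributes −3·x
(c) as written (NO2(g) already on the product side): +7.9 kcal
+13.9 = (+64.8) + (+7.9) − 3·x
x = (+13.9 − (+72.7)) / (-3) = 19.6 kcal

ΔH°rxn = 19.6 kcal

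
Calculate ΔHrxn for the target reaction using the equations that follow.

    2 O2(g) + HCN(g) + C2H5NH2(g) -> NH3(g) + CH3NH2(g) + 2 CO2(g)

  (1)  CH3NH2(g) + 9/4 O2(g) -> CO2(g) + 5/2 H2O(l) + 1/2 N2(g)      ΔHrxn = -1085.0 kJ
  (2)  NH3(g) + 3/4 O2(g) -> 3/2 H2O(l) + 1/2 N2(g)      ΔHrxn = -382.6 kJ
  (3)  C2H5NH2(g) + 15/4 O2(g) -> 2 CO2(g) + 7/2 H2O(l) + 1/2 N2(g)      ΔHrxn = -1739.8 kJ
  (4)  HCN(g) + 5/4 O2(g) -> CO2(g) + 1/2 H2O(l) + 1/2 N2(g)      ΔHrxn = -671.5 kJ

(1) reversed: +1085.0 kJ
(2) reversed: +382.6 kJ
(3) as written: -1739.8 kJ
(4) as written: -671.5 kJ
Since enthalpy is a state function, ΔHrxn = (+1085.0) + (+382.6) + (-1739.8) + (-671.5) = -943.7 kJ

ΔHrxn = -943.7 kJ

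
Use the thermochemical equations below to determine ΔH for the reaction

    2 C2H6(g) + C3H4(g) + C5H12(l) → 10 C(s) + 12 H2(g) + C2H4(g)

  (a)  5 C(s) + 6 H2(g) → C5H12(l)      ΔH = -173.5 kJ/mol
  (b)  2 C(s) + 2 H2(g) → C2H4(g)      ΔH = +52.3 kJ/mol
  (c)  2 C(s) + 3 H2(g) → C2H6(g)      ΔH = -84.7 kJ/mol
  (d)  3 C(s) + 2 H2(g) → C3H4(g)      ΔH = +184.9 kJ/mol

(a) reversed: +173.5 kJ/mol
(b) as written: +52.3 kJ/mol
(c) reversed and × 2: (-2)·(-84.7) = +169.4 kJ/mol
(d) reversed: -184.9 kJ/mol
ΔH = (-1)·(-173.5) + (1)·(+52.3) + (-2)·(-84.7) + (-1)·(+184.9) = 210.3 kJ/mol

ΔH = 210.3 kJ/mol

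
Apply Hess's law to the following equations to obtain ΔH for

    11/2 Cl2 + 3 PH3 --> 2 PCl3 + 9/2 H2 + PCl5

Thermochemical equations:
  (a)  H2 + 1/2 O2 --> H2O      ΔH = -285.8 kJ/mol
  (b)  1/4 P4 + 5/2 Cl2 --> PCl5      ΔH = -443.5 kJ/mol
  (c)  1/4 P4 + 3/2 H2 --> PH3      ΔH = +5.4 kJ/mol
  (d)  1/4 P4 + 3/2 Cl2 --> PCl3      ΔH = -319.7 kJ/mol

(a): not needed (H2O appears nowhere else).
(b) as written (PCl5 already on the product side): -443.5 kJ/mol
(c) reversed and × 3 (PH3 must end up as a reactant; scale by 3 for the 3 PH3): (-3)·(+5.4) = -16.2 kJ/mol
(d) × 2 (scale by 2 for the 2 PCl3): (2)·(-319.7) = -639.4 kJ/mol
ΔH = (1)·(-443.5) + (-3)·(+5.4) + (2)·(-319.7) = -1099.1 kJ/mol

ΔH = -1099.1 kJ/mol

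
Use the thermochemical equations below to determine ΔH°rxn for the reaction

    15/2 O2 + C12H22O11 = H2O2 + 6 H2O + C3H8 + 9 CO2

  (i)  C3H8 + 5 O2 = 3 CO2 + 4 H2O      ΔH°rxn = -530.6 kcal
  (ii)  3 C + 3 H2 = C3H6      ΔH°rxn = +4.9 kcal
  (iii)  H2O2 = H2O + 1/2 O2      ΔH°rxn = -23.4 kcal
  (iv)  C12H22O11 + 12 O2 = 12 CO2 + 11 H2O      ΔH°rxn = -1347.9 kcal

(i) reversed: +530.6 kcal
(ii): not needed.
(iii) reversed: +23.4 kcal
(iv) as written: -1347.9 kcal
Since enthalpy is a state function, ΔH°rxn = (+530.6) + (+23.4) + (-1347.9) = -793.9 kcal

ΔH°rxn = -793.9 kcal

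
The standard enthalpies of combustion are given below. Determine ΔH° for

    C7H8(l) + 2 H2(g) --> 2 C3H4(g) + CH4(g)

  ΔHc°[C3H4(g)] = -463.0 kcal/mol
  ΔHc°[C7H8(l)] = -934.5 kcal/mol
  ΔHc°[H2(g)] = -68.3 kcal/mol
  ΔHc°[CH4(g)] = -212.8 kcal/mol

With combustion enthalpies, reactants minus products:
= [1·(-934.5) + 2·(-68.3)] − [2·(-463.0) + 1·(-212.8)]
= 67.7 kcal/mol

ΔH° = 67.7 kcal/mol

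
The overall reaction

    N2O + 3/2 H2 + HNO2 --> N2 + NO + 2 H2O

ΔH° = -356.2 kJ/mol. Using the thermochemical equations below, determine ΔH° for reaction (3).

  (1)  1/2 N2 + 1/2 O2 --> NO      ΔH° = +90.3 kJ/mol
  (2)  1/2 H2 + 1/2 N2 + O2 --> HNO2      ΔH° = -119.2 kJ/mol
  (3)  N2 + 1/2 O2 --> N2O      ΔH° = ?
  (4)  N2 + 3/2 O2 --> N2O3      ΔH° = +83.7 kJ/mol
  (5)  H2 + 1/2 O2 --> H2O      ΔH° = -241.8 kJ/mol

ΔH° = 82.1 kJ/mol

(1) as written (NO already on the product side): +90.3 kJ/mol
(2) reversed (reverse to put HNO2 on the reactant side): +119.2 kJ/mol
(3) reversed (N2O must end up as a reactant): contributes −x
(4): not needed (N2O3 appears nowhere else).
(5) × 2 (scale by 2 for the 2 H2O): (2)·(-241.8) = -483.6 kJ/mol
-356.2 = (+90.3) + (+119.2) + (-483.6) − x
x = (-356.2 − (-274.1)) / (-1) = 82.1 kJ/mol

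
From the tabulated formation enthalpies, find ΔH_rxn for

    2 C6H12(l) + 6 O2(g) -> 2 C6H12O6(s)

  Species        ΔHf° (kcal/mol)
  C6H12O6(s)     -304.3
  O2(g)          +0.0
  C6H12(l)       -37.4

ΔH_rxn = -533.8 kcal/mol

Products: 2·(-304.3) = -608.6
Reactants: 2·(-37.4) + 6·(+0.0) = -74.8
ΔH_rxn = (-608.6) − (-74.8) = -533.8 kcal/mol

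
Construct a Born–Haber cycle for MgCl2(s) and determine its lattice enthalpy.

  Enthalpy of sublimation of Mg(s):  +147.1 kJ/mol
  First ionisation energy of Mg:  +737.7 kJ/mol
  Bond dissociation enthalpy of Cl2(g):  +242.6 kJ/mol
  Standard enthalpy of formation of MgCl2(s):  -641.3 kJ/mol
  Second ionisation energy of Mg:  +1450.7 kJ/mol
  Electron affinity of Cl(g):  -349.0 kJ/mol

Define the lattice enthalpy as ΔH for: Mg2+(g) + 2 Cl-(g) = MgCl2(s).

ΔHf° = 1·ΔHsub + 1·(ΣIE) + 1·D(Cl2) + 2·EA + U
-641.3 = 1·(+147.1) + 1·(+2188.4) + 1·(+242.6) + 2·(-349.0) + U
U = -641.3 − (+1880.1) = -2521.4 kJ/mol

U = -2521.4 kJ/mol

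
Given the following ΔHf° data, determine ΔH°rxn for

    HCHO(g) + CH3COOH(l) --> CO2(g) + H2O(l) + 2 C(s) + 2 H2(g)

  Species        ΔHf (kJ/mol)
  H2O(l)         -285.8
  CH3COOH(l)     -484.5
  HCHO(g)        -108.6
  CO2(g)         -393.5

Products: 1·(-393.5) + 1·(-285.8) + 2·(+0.0) + 2·(+0.0) = -679.3
Reactants: 1·(-108.6) + 1·(-484.5) = -593.1
ΔH°rxn = (-679.3) − (-593.1) = -86.2 kJ/mol

ΔH°rxn = -86.2 kJ/mol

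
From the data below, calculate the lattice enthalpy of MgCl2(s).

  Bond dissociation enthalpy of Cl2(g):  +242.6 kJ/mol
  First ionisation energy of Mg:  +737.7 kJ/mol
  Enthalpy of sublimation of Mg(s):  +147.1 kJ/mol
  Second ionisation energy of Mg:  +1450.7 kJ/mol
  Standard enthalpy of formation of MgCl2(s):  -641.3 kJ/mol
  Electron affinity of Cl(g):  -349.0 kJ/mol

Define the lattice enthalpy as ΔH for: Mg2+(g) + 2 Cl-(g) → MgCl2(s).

ΔHf° = 1·ΔHsub + 1·(ΣIE) + 1·D(Cl2) + 2·EA + U
-641.3 = 1·(+147.1) + 1·(+2188.4) + 1·(+242.6) + 2·(-349.0) + U
U = -641.3 − (+1880.1) = -2521.4 kJ/mol

U = -2521.4 kJ/mol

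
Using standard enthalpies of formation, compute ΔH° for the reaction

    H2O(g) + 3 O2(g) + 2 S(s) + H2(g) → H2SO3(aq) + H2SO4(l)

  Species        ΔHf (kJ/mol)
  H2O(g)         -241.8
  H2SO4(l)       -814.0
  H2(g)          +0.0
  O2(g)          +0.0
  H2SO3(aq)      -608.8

ΔH° = -1181.0 kJ/mol

Products: 1·(-608.8) + 1·(-814.0) = -1422.8
Reactants: 1·(-241.8) + 3·(+0.0) + 2·(+0.0) + 1·(+0.0) = -241.8
ΔH° = (-1422.8) − (-241.8) = -1181.0 kJ/mol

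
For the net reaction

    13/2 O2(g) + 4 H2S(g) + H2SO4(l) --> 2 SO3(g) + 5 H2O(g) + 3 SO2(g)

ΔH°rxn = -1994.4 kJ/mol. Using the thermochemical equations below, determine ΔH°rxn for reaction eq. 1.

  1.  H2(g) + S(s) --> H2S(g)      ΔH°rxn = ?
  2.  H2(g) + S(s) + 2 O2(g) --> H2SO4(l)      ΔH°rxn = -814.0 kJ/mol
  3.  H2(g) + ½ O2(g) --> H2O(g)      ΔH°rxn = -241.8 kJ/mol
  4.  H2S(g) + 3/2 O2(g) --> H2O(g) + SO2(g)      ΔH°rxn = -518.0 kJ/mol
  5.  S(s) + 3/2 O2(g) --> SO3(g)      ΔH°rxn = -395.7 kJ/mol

ΔH°rxn = -20.6 kJ/mol

eq. 1 reversed: contributes −x
eq. 2 reversed (reverse to put H2SO4(l) on the reactant side): +814.0 kJ/mol
eq. 3 × 2: (2)·(-241.8) = -483.6 kJ/mol
eq. 4 × 3 (×3 to match 3 SO2(g) in the target): (3)·(-518.0) = -1554.0 kJ/mol
eq. 5 × 2 (scale by 2 for the 2 SO3(g)): (2)·(-395.7) = -791.4 kJ/mol
-1994.4 = (+814.0) + (-483.6) + (-1554.0) + (-791.4) − x
x = (-1994.4 − (-2015.0)) / (-1) = -20.6 kJ/mol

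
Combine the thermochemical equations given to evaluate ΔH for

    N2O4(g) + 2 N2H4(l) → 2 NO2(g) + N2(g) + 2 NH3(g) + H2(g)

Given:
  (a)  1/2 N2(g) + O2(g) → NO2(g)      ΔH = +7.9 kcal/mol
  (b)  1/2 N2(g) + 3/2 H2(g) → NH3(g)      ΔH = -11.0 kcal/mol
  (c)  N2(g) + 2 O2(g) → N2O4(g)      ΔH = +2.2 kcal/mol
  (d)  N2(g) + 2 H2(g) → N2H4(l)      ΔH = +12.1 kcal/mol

ΔH = -32.6 kcal/mol

(a) × 2 (scale by 2 for the 2 NO2(g)): (2)·(+7.9) = +15.8 kcal/mol
(b) × 2 (×2 to match 2 NH3(g) in the target): (2)·(-11.0) = -22.0 kcal/mol
(c) reversed (reverse to put N2O4(g) on the reactant side): -2.2 kcal/mol
(d) reversed and × 2 (N2H4(l) must end up as a reactant; scale by 2 for the 2 N2H4(l)): (-2)·(+12.1) = -24.2 kcal/mol
Summing the manipulated equations, ΔH = (2)·(+7.9) + (2)·(-11.0) + (-1)·(+2.2) + (-2)·(+12.1) = -32.6 kcal/mol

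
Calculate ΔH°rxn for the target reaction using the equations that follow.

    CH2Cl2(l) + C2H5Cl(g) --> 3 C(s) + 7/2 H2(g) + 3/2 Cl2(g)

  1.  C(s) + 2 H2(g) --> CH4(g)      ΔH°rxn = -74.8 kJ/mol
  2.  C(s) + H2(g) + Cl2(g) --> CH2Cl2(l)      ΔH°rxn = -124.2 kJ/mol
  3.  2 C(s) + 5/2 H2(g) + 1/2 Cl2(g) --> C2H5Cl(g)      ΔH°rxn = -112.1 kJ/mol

eq. 1: not needed (CH4(g) appears nowhere else).
eq. 2 reversed (CH2Cl2(l) must end up as a reactant): +124.2 kJ/mol
eq. 3 reversed (C2H5Cl(g) must end up as a reactant): +112.1 kJ/mol
ΔH°rxn = (-1)·(-124.2) + (-1)·(-112.1) = 236.3 kJ/mol

ΔH°rxn = 236.3 kJ/mol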